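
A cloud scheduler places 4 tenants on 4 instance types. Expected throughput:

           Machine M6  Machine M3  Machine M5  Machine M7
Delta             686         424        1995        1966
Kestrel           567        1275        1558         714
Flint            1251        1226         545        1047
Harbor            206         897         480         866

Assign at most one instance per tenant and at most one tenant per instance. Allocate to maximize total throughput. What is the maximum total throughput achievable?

Treat this as an assignment problem: match each tenant to one instance.
Optimal: Delta→Machine M7 (1966 ops/s), Kestrel→Machine M5 (1558 ops/s), Flint→Machine M6 (1251 ops/s), Harbor→Machine M3 (897 ops/s) — total 1966+1558+1251+897 = 5672 ops/s.
Column-greedy (each instance in turn goes to its best remaining tenant) gives 5387 ops/s, worse by 285.
Next-best assignment: Delta→Machine M5, Kestrel→Machine M3, Flint→Machine M6, Harbor→Machine M7 = 5387 ops/s.

Maximum total: 5672 ops/s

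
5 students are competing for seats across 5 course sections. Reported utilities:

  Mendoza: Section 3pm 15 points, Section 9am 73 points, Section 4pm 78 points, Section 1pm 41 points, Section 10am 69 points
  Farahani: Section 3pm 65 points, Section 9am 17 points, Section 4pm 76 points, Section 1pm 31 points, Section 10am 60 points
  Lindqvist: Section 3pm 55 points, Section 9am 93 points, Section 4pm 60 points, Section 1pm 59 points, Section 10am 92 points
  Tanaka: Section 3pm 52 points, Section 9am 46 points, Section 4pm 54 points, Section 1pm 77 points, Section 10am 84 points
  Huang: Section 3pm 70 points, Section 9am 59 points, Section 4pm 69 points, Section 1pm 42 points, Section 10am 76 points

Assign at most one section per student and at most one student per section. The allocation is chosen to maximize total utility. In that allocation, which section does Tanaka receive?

Tanaka receives Section 1pm.

Treat this as an assignment problem: match each student to one section.
Optimal: Mendoza→Section 4pm (78 points), Farahani→Section 3pm (65 points), Lindqvist→Section 9am (93 points), Tanaka→Section 1pm (77 points), Huang→Section 10am (76 points) — total 78+65+93+77+76 = 389 points.
Row-greedy (each student in turn takes its best remaining section) gives 362 points, worse by 27.
Swapping Lindqvist↔Mendoza (Lindqvist→Section 4pm 60 points, Mendoza→Section 9am 73 points) loses 38.
No other one-to-one assignment exceeds 389 points.
Tanaka's own top section is Section 10am (84 points), but forcing Tanaka→Section 10am and reassigning the rest optimally gives only 364 points — worse by 25.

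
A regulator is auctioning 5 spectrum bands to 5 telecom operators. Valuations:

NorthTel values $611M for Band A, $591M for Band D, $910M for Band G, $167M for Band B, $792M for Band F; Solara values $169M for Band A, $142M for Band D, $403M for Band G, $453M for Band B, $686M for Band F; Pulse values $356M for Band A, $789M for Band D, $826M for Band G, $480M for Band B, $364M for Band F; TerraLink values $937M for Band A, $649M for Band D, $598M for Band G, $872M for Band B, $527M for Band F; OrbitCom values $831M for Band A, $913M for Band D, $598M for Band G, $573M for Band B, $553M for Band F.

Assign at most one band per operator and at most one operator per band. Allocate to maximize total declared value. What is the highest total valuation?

This is a one-to-one assignment (maximum-weight bipartite matching).
Optimal: NorthTel→Band G ($910M), Solara→Band F ($686M), Pulse→Band D ($789M), TerraLink→Band B ($872M), OrbitCom→Band A ($831M) — total 910+686+789+872+831 = $4088M.
Max-entry greedy (repeatedly take the single best remaining cell) gives $3926M, worse by 162.

Max total: $4088M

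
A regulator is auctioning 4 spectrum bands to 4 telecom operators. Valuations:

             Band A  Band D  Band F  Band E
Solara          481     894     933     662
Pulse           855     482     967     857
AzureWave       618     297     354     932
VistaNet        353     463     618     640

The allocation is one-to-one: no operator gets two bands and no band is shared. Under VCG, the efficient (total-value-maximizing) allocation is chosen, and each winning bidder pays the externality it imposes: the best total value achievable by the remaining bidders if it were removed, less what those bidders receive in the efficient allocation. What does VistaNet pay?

VistaNet pays $112M.

Efficient allocation: Solara→Band D ($894M), Pulse→Band A ($855M), AzureWave→Band E ($932M), VistaNet→Band F ($618M); total welfare W = $3299M.
VistaNet receives Band F at value $618M, so the others get W − 618 = $2681M.
Without VistaNet: best allocation of the remaining 3 bidders over all 4 bands is Solara→Band D ($894M), Pulse→Band F ($967M), AzureWave→Band E ($932M), total $2793M.
VCG payment = (others' best without VistaNet) − (others' welfare with VistaNet) = 2793 − 2681 = $112M.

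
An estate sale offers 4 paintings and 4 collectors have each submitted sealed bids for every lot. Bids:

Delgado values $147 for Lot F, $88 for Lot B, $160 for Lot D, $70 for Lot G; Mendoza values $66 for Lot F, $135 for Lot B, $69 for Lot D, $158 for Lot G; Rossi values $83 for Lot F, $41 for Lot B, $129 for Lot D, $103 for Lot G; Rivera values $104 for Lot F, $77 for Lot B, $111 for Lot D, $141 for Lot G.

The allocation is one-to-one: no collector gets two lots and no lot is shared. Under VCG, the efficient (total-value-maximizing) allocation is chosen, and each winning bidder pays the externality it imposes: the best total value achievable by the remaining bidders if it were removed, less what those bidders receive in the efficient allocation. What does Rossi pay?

Efficient allocation: Delgado→Lot F ($147), Mendoza→Lot B ($135), Rossi→Lot D ($129), Rivera→Lot G ($141); total welfare W = $552.
Rossi receives Lot D at value $129, so the others get W − 129 = $423.
Without Rossi: best allocation of the remaining 3 bidders over all 4 lots is Delgado→Lot D ($160), Mendoza→Lot B ($135), Rivera→Lot G ($141), total $436.
VCG payment = (others' best without Rossi) − (others' welfare with Rossi) = 436 − 423 = $13.

Rossi pays $13.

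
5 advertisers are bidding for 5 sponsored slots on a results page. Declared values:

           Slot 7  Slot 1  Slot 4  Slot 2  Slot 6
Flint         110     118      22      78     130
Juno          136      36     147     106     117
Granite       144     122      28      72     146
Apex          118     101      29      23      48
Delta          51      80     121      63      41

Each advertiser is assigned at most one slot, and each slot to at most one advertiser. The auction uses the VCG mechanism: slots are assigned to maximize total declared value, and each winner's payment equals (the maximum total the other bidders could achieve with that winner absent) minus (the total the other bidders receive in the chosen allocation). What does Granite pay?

Efficient allocation: Flint→Slot 1 ($118), Juno→Slot 2 ($106), Granite→Slot 6 ($146), Apex→Slot 7 ($118), Delta→Slot 4 ($121); total welfare W = $609.
Granite receives Slot 6 at value $146, so the others get W − 146 = $463.
Without Granite: best allocation of the remaining 4 bidders over all 5 slots is Flint→Slot 6 ($130), Juno→Slot 7 ($136), Apex→Slot 1 ($101), Delta→Slot 4 ($121), total $488.
VCG payment = (others' best without Granite) − (others' welfare with Granite) = 488 − 463 = $25.

Granite pays $25.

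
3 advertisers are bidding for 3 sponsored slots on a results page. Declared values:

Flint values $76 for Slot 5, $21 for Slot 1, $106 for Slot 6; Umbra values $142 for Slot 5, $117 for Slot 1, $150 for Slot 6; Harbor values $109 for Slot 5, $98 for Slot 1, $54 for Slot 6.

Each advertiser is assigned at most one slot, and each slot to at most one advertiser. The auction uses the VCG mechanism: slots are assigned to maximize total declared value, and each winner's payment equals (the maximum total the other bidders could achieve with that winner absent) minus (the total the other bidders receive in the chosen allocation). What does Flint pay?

Efficient allocation: Flint→Slot 6 ($106), Umbra→Slot 5 ($142), Harbor→Slot 1 ($98); total welfare W = $346.
Flint receives Slot 6 at value $106, so the others get W − 106 = $240.
Without Flint: best allocation of the remaining 2 bidders over all 3 slots is Umbra→Slot 6 ($150), Harbor→Slot 5 ($109), total $259.
VCG payment = (others' best without Flint) − (others' welfare with Flint) = 259 − 240 = $19.

Flint pays $19.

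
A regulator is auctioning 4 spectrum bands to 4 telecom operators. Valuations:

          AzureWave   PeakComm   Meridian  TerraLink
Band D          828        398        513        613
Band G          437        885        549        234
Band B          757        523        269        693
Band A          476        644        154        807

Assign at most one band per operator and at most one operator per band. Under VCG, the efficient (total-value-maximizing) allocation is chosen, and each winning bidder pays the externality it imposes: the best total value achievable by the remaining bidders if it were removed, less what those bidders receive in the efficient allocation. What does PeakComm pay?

Efficient allocation: AzureWave→Band B ($757M), PeakComm→Band G ($885M), Meridian→Band D ($513M), TerraLink→Band A ($807M); total welfare W = $2962M.
PeakComm receives Band G at value $885M, so the others get W − 885 = $2077M.
Without PeakComm: best allocation of the remaining 3 bidders over all 4 bands is AzureWave→Band D ($828M), Meridian→Band G ($549M), TerraLink→Band A ($807M), total $2184M.
VCG payment = (others' best without PeakComm) − (others' welfare with PeakComm) = 2184 − 2077 = $107M.

PeakComm pays $107M.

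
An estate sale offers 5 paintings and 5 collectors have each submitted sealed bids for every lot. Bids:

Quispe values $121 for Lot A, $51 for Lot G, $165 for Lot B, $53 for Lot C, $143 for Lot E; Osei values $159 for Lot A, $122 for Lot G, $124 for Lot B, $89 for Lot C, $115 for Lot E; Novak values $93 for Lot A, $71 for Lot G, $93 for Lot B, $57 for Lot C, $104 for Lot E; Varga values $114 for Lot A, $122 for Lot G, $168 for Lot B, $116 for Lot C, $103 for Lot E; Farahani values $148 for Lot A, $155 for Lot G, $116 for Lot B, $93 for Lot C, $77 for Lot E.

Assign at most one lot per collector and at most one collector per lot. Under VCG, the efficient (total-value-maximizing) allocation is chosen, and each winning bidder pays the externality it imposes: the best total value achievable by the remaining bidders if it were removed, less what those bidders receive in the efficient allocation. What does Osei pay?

Osei pays $19.

Efficient allocation: Quispe→Lot B ($165), Osei→Lot A ($159), Novak→Lot E ($104), Varga→Lot C ($116), Farahani→Lot G ($155); total welfare W = $699.
Osei receives Lot A at value $159, so the others get W − 159 = $540.
Without Osei: best allocation of the remaining 4 bidders over all 5 lots is Quispe→Lot E ($143), Novak→Lot A ($93), Varga→Lot B ($168), Farahani→Lot G ($155), total $559.
VCG payment = (others' best without Osei) − (others' welfare with Osei) = 559 − 540 = $19.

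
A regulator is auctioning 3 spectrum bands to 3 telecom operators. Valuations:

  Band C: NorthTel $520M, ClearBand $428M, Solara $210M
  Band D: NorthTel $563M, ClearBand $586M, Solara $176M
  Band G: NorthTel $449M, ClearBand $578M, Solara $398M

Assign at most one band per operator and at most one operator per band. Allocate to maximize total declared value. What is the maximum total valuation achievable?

Maximum total: $1504M

This is the linear assignment problem.
Optimal: NorthTel→Band C ($520M), ClearBand→Band D ($586M), Solara→Band G ($398M) — total 520+586+398 = $1504M.
Row-greedy (each operator in turn takes its best remaining band) gives $1351M, worse by 153.
Next-best assignment: NorthTel→Band D, ClearBand→Band C, Solara→Band G = $1389M.
Every other assignment is strictly worse.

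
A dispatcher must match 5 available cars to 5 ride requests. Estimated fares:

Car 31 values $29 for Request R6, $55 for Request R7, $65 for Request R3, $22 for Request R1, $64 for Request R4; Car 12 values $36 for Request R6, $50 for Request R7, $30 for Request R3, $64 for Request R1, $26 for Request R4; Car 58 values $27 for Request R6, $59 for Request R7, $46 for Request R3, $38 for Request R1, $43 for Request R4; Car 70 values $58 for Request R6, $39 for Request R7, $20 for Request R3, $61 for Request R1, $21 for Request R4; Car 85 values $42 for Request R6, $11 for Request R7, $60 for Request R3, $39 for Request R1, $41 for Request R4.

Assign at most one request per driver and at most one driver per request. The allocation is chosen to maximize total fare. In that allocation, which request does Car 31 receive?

Car 31 receives Request R4.

This is a one-to-one assignment (maximum-weight bipartite matching).
Optimal: Car 31→Request R4 ($64), Car 12→Request R1 ($64), Car 58→Request R7 ($59), Car 70→Request R6 ($58), Car 85→Request R3 ($60) — total 64+64+59+58+60 = $305.
Column-greedy (each request in turn goes to its best remaining driver) gives $287, worse by 18.
Swapping Car 85↔Car 58 (Car 85→Request R7 $11, Car 58→Request R3 $46) loses 62.
Checked against all permutations: $305 is optimal.
Car 31's own top request is Request R3 ($65), but forcing Car 31→Request R3 and reassigning the rest optimally gives only $287 — worse by 18.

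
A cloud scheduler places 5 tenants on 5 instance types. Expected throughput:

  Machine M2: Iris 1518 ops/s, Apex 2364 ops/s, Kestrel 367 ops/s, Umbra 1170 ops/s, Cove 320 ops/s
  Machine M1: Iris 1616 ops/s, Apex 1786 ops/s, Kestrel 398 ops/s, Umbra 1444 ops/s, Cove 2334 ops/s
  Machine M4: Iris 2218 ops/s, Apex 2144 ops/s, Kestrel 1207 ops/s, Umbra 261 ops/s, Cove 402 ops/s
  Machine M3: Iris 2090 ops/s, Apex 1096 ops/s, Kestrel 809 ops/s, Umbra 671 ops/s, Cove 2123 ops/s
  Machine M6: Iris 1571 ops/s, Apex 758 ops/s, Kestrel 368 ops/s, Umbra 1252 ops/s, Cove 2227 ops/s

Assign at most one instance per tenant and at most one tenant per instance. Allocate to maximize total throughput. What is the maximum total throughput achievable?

Max total: 9332 ops/s

Optimal: Iris→Machine M3 (2090 ops/s), Apex→Machine M2 (2364 ops/s), Kestrel→Machine M4 (1207 ops/s), Umbra→Machine M1 (1444 ops/s), Cove→Machine M6 (2227 ops/s) — total 2090+2364+1207+1444+2227 = 9332 ops/s.
Row-greedy (each tenant in turn takes its best remaining instance) gives 9062 ops/s, worse by 270.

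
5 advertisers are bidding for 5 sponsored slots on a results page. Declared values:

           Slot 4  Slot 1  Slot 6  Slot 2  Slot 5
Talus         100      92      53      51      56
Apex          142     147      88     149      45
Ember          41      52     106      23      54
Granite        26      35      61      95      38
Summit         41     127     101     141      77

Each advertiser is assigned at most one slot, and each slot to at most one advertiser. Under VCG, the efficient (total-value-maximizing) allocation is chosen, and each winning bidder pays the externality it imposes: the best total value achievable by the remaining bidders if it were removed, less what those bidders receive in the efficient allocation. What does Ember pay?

Efficient allocation: Talus→Slot 4 ($100), Apex→Slot 1 ($147), Ember→Slot 6 ($106), Granite→Slot 5 ($38), Summit→Slot 2 ($141); total welfare W = $532.
Ember receives Slot 6 at value $106, so the others get W − 106 = $426.
Without Ember: best allocation of the remaining 4 bidders over all 5 slots is Talus→Slot 4 ($100), Apex→Slot 1 ($147), Granite→Slot 6 ($61), Summit→Slot 2 ($141), total $449.
VCG payment = (others' best without Ember) − (others' welfare with Ember) = 449 − 426 = $23.

Ember pays $23.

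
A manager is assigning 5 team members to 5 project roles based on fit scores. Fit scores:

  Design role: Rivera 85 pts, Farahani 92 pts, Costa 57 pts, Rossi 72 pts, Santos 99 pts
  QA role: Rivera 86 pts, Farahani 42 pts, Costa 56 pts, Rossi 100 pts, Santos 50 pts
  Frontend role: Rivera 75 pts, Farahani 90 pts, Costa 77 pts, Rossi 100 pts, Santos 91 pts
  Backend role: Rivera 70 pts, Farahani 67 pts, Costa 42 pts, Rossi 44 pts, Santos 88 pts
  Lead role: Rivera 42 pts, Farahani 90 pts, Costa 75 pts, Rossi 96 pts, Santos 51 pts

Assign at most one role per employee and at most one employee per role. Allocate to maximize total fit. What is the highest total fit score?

Max total: 441 pts

This is the linear assignment problem.
Optimal: Rivera→QA role (86 pts), Farahani→Design role (92 pts), Costa→Lead role (75 pts), Rossi→Frontend role (100 pts), Santos→Backend role (88 pts) — total 86+92+75+100+88 = 441 pts.
Row-greedy (each employee in turn takes its best remaining role) gives 439 pts, worse by 2.
Next-best assignment: Rivera→Design role, Farahani→Lead role, Costa→Frontend role, Rossi→QA role, Santos→Backend role = 440 pts.
Checked against all permutations: 441 pts is optimal.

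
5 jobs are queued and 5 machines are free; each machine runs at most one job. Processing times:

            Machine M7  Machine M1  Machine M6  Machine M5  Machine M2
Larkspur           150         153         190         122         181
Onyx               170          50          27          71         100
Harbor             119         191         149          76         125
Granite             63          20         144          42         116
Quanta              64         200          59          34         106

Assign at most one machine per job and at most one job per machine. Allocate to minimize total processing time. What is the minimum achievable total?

Min total: 356 min

Optimal: Larkspur→Machine M7 (150 min), Onyx→Machine M6 (27 min), Harbor→Machine M2 (125 min), Granite→Machine M1 (20 min), Quanta→Machine M5 (34 min) — total 150+27+125+20+34 = 356 min.
Min-entry greedy (repeatedly take the single cheapest remaining cell) gives 381 min, worse by 25.
Next-best assignment: Larkspur→Machine M5, Onyx→Machine M6, Harbor→Machine M2, Granite→Machine M1, Quanta→Machine M7 = 358 min.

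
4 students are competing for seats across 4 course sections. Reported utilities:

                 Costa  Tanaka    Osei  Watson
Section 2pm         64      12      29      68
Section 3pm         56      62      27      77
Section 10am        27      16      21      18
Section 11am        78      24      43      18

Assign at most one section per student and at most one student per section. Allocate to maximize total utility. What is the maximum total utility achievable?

Maximum total: 229 points

Optimal: Costa→Section 11am (78 points), Tanaka→Section 3pm (62 points), Osei→Section 10am (21 points), Watson→Section 2pm (68 points) — total 78+62+21+68 = 229 points.
Next-best assignment: Costa→Section 2pm, Tanaka→Section 10am, Osei→Section 11am, Watson→Section 3pm = 200 points.
Checked against all permutations: 229 points is optimal.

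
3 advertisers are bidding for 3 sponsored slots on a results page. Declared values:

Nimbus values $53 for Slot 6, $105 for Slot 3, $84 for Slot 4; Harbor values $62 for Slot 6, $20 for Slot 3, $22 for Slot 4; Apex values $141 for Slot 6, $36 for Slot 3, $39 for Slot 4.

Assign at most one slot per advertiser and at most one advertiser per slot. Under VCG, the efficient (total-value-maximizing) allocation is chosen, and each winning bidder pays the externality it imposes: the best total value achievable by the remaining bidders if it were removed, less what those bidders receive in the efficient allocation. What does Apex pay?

Efficient allocation: Nimbus→Slot 3 ($105), Harbor→Slot 4 ($22), Apex→Slot 6 ($141); total welfare W = $268.
Apex receives Slot 6 at value $141, so the others get W − 141 = $127.
Without Apex: best allocation of the remaining 2 bidders over all 3 slots is Nimbus→Slot 3 ($105), Harbor→Slot 6 ($62), total $167.
VCG payment = (others' best without Apex) − (others' welfare with Apex) = 167 − 127 = $40.

Apex pays $40.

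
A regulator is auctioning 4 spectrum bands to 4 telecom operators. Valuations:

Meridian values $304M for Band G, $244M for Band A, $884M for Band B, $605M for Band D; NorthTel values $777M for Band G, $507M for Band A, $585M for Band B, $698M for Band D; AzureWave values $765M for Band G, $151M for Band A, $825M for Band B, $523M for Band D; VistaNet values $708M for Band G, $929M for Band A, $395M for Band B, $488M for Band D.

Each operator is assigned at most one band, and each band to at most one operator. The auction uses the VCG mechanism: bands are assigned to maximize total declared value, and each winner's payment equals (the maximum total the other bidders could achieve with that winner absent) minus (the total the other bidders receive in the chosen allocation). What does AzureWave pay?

AzureWave pays $79M.

Efficient allocation: Meridian→Band B ($884M), NorthTel→Band D ($698M), AzureWave→Band G ($765M), VistaNet→Band A ($929M); total welfare W = $3276M.
AzureWave receives Band G at value $765M, so the others get W − 765 = $2511M.
Without AzureWave: best allocation of the remaining 3 bidders over all 4 bands is Meridian→Band B ($884M), NorthTel→Band G ($777M), VistaNet→Band A ($929M), total $2590M.
VCG payment = (others' best without AzureWave) − (others' welfare with AzureWave) = 2590 − 2511 = $79M.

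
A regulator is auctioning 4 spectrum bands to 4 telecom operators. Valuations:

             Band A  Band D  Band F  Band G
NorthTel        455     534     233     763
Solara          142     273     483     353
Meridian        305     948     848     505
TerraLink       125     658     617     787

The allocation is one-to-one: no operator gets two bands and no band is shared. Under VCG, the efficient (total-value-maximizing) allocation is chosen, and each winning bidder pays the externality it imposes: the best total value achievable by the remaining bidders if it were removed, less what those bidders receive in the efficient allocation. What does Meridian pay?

Efficient allocation: NorthTel→Band A ($455M), Solara→Band F ($483M), Meridian→Band D ($948M), TerraLink→Band G ($787M); total welfare W = $2673M.
Meridian receives Band D at value $948M, so the others get W − 948 = $1725M.
Without Meridian: best allocation of the remaining 3 bidders over all 4 bands is NorthTel→Band G ($763M), Solara→Band F ($483M), TerraLink→Band D ($658M), total $1904M.
VCG payment = (others' best without Meridian) − (others' welfare with Meridian) = 1904 − 1725 = $179M.

Meridian pays $179M.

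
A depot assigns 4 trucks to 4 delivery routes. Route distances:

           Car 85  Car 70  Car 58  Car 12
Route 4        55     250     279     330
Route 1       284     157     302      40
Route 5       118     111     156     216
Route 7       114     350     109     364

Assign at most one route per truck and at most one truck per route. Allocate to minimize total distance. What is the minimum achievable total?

Min total: 315 km

Optimal: Car 85→Route 4 (55 km), Car 70→Route 5 (111 km), Car 58→Route 7 (109 km), Car 12→Route 1 (40 km) — total 55+111+109+40 = 315 km.
Swapping Car 58↔Car 85 (Car 58→Route 4 279 km, Car 85→Route 7 114 km) adds 229.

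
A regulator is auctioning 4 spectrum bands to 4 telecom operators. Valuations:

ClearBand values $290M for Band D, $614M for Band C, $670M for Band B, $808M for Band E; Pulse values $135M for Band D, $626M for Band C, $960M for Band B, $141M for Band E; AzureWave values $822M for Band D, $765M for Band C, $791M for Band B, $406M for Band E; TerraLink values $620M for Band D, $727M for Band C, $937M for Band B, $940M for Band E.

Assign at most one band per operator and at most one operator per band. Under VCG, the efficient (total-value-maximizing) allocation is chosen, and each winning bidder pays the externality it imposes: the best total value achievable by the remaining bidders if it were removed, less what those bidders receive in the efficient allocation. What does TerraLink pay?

Efficient allocation: ClearBand→Band C ($614M), Pulse→Band B ($960M), AzureWave→Band D ($822M), TerraLink→Band E ($940M); total welfare W = $3336M.
TerraLink receives Band E at value $940M, so the others get W − 940 = $2396M.
Without TerraLink: best allocation of the remaining 3 bidders over all 4 bands is ClearBand→Band E ($808M), Pulse→Band B ($960M), AzureWave→Band D ($822M), total $2590M.
VCG payment = (others' best without TerraLink) − (others' welfare with TerraLink) = 2590 − 2396 = $194M.

TerraLink pays $194M.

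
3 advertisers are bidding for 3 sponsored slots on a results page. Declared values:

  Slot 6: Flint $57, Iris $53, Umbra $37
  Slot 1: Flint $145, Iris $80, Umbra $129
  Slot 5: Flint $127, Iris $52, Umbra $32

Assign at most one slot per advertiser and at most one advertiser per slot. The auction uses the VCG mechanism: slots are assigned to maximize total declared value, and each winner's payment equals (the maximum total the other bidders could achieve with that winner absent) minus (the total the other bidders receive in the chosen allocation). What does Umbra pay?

Efficient allocation: Flint→Slot 5 ($127), Iris→Slot 6 ($53), Umbra→Slot 1 ($129); total welfare W = $309.
Umbra receives Slot 1 at value $129, so the others get W − 129 = $180.
Without Umbra: best allocation of the remaining 2 bidders over all 3 slots is Flint→Slot 5 ($127), Iris→Slot 1 ($80), total $207.
VCG payment = (others' best without Umbra) − (others' welfare with Umbra) = 207 − 180 = $27.

Umbra pays $27.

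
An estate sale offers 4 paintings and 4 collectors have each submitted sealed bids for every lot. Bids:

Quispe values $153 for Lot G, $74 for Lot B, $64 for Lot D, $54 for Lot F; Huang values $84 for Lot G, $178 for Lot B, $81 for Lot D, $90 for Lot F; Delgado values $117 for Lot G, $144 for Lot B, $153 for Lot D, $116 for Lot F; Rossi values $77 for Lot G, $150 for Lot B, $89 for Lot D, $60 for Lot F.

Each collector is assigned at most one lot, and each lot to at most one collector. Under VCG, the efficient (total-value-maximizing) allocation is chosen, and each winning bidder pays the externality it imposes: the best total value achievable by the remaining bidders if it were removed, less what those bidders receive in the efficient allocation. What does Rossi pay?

Efficient allocation: Quispe→Lot G ($153), Huang→Lot F ($90), Delgado→Lot D ($153), Rossi→Lot B ($150); total welfare W = $546.
Rossi receives Lot B at value $150, so the others get W − 150 = $396.
Without Rossi: best allocation of the remaining 3 bidders over all 4 lots is Quispe→Lot G ($153), Huang→Lot B ($178), Delgado→Lot D ($153), total $484.
VCG payment = (others' best without Rossi) − (others' welfare with Rossi) = 484 − 396 = $88.

Rossi pays $88.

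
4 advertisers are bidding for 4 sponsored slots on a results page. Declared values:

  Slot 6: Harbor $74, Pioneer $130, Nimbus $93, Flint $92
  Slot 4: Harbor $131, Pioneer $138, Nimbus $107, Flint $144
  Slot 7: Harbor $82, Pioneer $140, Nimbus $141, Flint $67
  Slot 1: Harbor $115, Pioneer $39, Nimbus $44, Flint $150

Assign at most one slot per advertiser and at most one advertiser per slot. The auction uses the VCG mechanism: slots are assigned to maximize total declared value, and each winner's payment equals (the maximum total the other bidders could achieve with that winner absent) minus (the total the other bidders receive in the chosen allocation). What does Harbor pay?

Harbor pays $8.

Efficient allocation: Harbor→Slot 4 ($131), Pioneer→Slot 6 ($130), Nimbus→Slot 7 ($141), Flint→Slot 1 ($150); total welfare W = $552.
Harbor receives Slot 4 at value $131, so the others get W − 131 = $421.
Without Harbor: best allocation of the remaining 3 bidders over all 4 slots is Pioneer→Slot 4 ($138), Nimbus→Slot 7 ($141), Flint→Slot 1 ($150), total $429.
VCG payment = (others' best without Harbor) − (others' welfare with Harbor) = 429 − 421 = $8.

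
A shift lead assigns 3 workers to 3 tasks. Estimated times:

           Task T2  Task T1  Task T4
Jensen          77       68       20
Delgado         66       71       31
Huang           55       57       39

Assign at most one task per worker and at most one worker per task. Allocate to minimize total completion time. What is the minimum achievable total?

Optimal: Jensen→Task T4 (20 min), Delgado→Task T2 (66 min), Huang→Task T1 (57 min) — total 20+66+57 = 143 min.
Column-greedy (each task in turn goes to its cheapest remaining worker) gives 154 min, worse by 11.
Swapping Jensen↔Delgado (Jensen→Task T2 77 min, Delgado→Task T4 31 min) adds 22.
Checked against all permutations: 143 min is optimal.

Min total: 143 min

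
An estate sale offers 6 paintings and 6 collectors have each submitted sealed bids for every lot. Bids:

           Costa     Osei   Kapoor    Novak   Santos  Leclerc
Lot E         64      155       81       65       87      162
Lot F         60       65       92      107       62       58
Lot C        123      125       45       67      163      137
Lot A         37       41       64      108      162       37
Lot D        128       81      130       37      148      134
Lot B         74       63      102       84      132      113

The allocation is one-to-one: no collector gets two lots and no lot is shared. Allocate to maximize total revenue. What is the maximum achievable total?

Max total: $791

Optimal: Costa→Lot D ($128), Osei→Lot E ($155), Kapoor→Lot B ($102), Novak→Lot F ($107), Santos→Lot A ($162), Leclerc→Lot C ($137) — total 128+155+102+107+162+137 = $791.
Row-greedy (each collector in turn takes its best remaining lot) gives $714, worse by 77.
Next-best assignment: Costa→Lot C, Osei→Lot E, Kapoor→Lot D, Novak→Lot F, Santos→Lot A, Leclerc→Lot B = $790.
Every other assignment is strictly worse.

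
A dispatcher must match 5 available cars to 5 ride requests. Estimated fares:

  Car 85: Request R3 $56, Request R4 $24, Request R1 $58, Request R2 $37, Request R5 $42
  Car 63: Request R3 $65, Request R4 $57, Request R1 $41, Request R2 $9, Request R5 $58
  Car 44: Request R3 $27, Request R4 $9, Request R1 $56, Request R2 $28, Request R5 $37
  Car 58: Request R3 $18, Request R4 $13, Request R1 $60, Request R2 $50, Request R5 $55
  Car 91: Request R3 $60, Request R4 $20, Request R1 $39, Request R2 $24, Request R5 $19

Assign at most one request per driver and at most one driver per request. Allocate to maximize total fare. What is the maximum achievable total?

Max total: $265

Optimal: Car 85→Request R2 ($37), Car 63→Request R4 ($57), Car 44→Request R1 ($56), Car 58→Request R5 ($55), Car 91→Request R3 ($60) — total 37+57+56+55+60 = $265.
Row-greedy (each driver in turn takes its best remaining request) gives $230, worse by 35.
Checked against all permutations: $265 is optimal.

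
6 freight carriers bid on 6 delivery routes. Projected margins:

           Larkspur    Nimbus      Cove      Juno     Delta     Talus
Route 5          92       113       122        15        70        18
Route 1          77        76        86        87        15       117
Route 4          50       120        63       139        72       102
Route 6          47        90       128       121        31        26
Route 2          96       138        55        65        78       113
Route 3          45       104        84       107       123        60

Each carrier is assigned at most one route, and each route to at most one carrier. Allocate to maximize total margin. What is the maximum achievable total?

Max total: $737k

Optimal: Larkspur→Route 5 ($92k), Nimbus→Route 2 ($138k), Cove→Route 6 ($128k), Juno→Route 4 ($139k), Delta→Route 3 ($123k), Talus→Route 1 ($117k) — total 92+138+128+139+123+117 = $737k.
Row-greedy (each carrier in turn takes its best remaining route) gives $638k, worse by 99.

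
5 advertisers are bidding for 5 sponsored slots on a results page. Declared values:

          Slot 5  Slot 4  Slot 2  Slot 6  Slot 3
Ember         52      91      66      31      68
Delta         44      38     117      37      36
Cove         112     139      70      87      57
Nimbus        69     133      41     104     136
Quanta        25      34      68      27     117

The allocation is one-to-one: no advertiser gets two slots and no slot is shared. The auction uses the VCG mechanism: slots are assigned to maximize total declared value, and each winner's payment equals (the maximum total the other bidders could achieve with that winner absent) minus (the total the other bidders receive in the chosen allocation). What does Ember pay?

Efficient allocation: Ember→Slot 4 ($91), Delta→Slot 2 ($117), Cove→Slot 5 ($112), Nimbus→Slot 6 ($104), Quanta→Slot 3 ($117); total welfare W = $541.
Ember receives Slot 4 at value $91, so the others get W − 91 = $450.
Without Ember: best allocation of the remaining 4 bidders over all 5 slots is Delta→Slot 2 ($117), Cove→Slot 5 ($112), Nimbus→Slot 4 ($133), Quanta→Slot 3 ($117), total $479.
VCG payment = (others' best without Ember) − (others' welfare with Ember) = 479 − 450 = $29.

Ember pays $29.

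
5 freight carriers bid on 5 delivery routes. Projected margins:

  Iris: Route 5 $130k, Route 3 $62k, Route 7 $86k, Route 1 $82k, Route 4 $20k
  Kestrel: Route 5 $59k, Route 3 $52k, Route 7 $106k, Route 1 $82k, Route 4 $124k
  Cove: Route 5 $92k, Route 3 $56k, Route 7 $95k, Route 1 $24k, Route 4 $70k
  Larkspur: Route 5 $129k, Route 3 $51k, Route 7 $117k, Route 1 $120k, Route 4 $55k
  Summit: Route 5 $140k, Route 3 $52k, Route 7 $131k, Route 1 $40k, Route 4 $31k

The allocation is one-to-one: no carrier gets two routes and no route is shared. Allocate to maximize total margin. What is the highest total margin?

Optimal: Iris→Route 5 ($130k), Kestrel→Route 4 ($124k), Cove→Route 3 ($56k), Larkspur→Route 1 ($120k), Summit→Route 7 ($131k) — total 130+124+56+120+131 = $561k.
Max-entry greedy (repeatedly take the single best remaining cell) gives $541k, worse by 20.
Next-best assignment: Iris→Route 3, Kestrel→Route 4, Cove→Route 7, Larkspur→Route 1, Summit→Route 5 = $541k.
Every other assignment is strictly worse.

Maximum total: $561k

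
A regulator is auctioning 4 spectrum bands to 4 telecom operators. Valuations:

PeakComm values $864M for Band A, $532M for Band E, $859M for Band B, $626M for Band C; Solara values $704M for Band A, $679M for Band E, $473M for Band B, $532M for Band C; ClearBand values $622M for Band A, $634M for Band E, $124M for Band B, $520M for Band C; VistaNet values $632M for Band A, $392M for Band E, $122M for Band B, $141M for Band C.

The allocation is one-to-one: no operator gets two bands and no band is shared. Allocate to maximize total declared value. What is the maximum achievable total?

Max total: $2690M

This is the linear assignment problem.
Optimal: PeakComm→Band B ($859M), Solara→Band E ($679M), ClearBand→Band C ($520M), VistaNet→Band A ($632M) — total 859+679+520+632 = $2690M.
Max-entry greedy (repeatedly take the single best remaining cell) gives $2185M, worse by 505.
Next-best assignment: PeakComm→Band B, Solara→Band C, ClearBand→Band E, VistaNet→Band A = $2657M.
Every other assignment is strictly worse.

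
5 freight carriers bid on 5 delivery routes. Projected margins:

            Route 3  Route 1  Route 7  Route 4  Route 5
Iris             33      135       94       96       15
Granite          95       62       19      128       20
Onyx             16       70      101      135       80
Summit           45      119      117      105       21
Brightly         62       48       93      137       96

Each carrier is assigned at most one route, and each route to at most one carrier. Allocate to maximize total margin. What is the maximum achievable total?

Maximum total: $578k

Optimal: Iris→Route 1 ($135k), Granite→Route 3 ($95k), Onyx→Route 4 ($135k), Summit→Route 7 ($117k), Brightly→Route 5 ($96k) — total 135+95+135+117+96 = $578k.
Column-greedy (each route in turn goes to its best remaining carrier) gives $564k, worse by 14.
Swapping Summit↔Granite (Summit→Route 3 $45k, Granite→Route 7 $19k) loses 148.
No other one-to-one assignment exceeds $578k.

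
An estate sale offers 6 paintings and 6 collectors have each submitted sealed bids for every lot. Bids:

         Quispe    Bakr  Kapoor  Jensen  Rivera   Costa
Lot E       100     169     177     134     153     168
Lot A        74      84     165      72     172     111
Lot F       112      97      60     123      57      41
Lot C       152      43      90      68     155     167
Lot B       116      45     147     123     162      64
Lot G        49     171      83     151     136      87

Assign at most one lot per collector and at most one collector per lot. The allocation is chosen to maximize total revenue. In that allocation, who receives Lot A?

Kapoor receives Lot A.

Optimal: Quispe→Lot C ($152), Bakr→Lot G ($171), Kapoor→Lot A ($165), Jensen→Lot F ($123), Rivera→Lot B ($162), Costa→Lot E ($168) — total 152+171+165+123+162+168 = $941.
Next-best assignment: Quispe→Lot C, Bakr→Lot G, Kapoor→Lot B, Jensen→Lot F, Rivera→Lot A, Costa→Lot E = $933.
Kapoor's own top lot is Lot E ($177), but forcing Kapoor→Lot E and reassigning the rest optimally gives only $926 — worse by 15.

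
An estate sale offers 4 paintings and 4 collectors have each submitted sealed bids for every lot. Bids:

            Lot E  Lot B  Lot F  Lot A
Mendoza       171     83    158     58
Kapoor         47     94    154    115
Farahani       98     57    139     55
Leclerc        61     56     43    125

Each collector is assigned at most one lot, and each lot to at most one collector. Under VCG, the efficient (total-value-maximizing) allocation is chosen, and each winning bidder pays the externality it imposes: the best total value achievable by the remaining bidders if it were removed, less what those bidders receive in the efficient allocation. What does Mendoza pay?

Mendoza pays $19.

Efficient allocation: Mendoza→Lot E ($171), Kapoor→Lot B ($94), Farahani→Lot F ($139), Leclerc→Lot A ($125); total welfare W = $529.
Mendoza receives Lot E at value $171, so the others get W − 171 = $358.
Without Mendoza: best allocation of the remaining 3 bidders over all 4 lots is Kapoor→Lot F ($154), Farahani→Lot E ($98), Leclerc→Lot A ($125), total $377.
VCG payment = (others' best without Mendoza) − (others' welfare with Mendoza) = 377 − 358 = $19.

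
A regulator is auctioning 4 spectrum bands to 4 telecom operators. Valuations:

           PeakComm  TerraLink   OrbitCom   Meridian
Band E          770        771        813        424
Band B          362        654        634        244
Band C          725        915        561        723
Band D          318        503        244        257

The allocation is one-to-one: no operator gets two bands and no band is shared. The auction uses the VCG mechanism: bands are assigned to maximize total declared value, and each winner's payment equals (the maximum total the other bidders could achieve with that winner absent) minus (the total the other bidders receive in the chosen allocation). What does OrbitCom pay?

Efficient allocation: PeakComm→Band E ($770M), TerraLink→Band D ($503M), OrbitCom→Band B ($634M), Meridian→Band C ($723M); total welfare W = $2630M.
OrbitCom receives Band B at value $634M, so the others get W − 634 = $1996M.
Without OrbitCom: best allocation of the remaining 3 bidders over all 4 bands is PeakComm→Band E ($770M), TerraLink→Band B ($654M), Meridian→Band C ($723M), total $2147M.
VCG payment = (others' best without OrbitCom) − (others' welfare with OrbitCom) = 2147 − 1996 = $151M.

OrbitCom pays $151M.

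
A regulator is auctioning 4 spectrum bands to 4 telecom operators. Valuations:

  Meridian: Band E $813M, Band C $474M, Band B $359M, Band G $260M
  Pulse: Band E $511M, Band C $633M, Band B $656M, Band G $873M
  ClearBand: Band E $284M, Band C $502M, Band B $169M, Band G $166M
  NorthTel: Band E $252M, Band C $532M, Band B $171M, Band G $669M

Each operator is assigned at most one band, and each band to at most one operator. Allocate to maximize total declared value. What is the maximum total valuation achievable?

Max total: $2640M

This is a one-to-one assignment (maximum-weight bipartite matching).
Optimal: Meridian→Band E ($813M), Pulse→Band B ($656M), ClearBand→Band C ($502M), NorthTel→Band G ($669M) — total 813+656+502+669 = $2640M.
Max-entry greedy (repeatedly take the single best remaining cell) gives $2387M, worse by 253.
Every other assignment is strictly worse.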